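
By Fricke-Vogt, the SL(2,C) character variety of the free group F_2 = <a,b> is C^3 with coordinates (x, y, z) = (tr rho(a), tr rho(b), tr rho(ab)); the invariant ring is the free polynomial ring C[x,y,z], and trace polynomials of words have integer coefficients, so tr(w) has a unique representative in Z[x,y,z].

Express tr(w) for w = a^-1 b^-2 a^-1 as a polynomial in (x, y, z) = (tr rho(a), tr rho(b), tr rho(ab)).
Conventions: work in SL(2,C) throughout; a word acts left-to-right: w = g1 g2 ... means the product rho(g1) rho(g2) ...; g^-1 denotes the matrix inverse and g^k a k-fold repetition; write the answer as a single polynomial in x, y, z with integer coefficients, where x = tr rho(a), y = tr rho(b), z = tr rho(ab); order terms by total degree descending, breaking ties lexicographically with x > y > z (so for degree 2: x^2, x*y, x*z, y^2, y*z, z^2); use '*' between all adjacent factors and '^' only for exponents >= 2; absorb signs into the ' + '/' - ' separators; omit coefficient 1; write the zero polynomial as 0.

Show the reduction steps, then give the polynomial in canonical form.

x*y*z - x^2 - y^2 + 2

so tr(a^-1) = tr(a) = x
reduce: tr(a^-2) = tr(a^-1) tr(a) - tr(1) = x^2 - 2
tr(b a^-1) = tr(b) tr(a) - tr(b a) = x*y - z
reduce: tr(a^-2 b) = tr(b a^-1) tr(a) - tr(b) = x^2*y - x*z - y
reduce: tr(b^-1 a^-2) = tr(a^-2) tr(b) - tr(a^-2 b) = x*z - y
tr(a^-1 b^-2 a^-1) = tr(b^-1 a^-2) tr(b) - tr(b^-1 a^-2 b) = x*y*z - x^2 - y^2 + 2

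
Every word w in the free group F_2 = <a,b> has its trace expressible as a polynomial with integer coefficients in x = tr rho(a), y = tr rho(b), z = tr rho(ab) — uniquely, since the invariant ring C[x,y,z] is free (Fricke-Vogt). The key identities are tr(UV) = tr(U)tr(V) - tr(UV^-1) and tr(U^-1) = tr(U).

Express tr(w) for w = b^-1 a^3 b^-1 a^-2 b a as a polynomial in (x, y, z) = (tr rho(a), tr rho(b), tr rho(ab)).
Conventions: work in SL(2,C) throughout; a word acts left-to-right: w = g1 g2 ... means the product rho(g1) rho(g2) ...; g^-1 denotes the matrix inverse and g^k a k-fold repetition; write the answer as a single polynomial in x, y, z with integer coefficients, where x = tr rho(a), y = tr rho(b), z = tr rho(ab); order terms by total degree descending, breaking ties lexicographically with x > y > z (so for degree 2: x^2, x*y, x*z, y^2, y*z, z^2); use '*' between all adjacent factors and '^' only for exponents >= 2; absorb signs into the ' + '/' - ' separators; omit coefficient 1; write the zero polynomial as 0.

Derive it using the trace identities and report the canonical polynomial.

use: trace(b a^2) = trace(a) * trace(b a) - trace(b)   [square of a] = x*z - y
use: trace(a^2 b a) = trace(a) * trace(b a^2) - trace(b a)   [square of a] = x^2*z - x*y - z
trace(a^4 b) = trace(a) * trace(a^2 b a) - trace(a^2 b)   [square of a] = x^3*z - x^2*y - 2*x*z + y
apply: trace(a^2) = trace(a) * trace(a) - trace(1)   [square of a] = x^2 - 2
apply: trace(a^3) = trace(a) * trace(a^2) - trace(a)   [square of a] = x^3 - 3*x
apply: trace(a^4) = trace(a) * trace(a^3) - trace(a^2)   [square of a] = x^4 - 4*x^2 + 2
trace(b a^4 b) = trace(b) * trace(a^4 b) - trace(a^4)   [square of b] = x^3*y*z - x^4 - x^2*y^2 - 2*x*y*z + 4*x^2 + y^2 - 2
trace(b a b a) = trace(a b) * trace(a b) - trace(1)   [split at a repeated a] = z^2 - 2
use: trace(b a b) = trace(b) * trace(a b) - trace(a)   [square of b] = y*z - x
use: trace(b a b a^2) = trace(a) * trace(b a b a) - trace(b a b)   [square of a] = x*z^2 - y*z - x
apply: trace(a^2 b a b a) = trace(a) * trace(b a b a^2) - trace(b a b a)   [square of a] = x^2*z^2 - x*y*z - x^2 - z^2 + 2
use: trace(b a^4 b a) = trace(a) * trace(a^2 b a b a) - trace(a^2 b a b)   [square of a] = x^3*z^2 - x^2*y*z - x^3 - 2*x*z^2 + y*z + 3*x
apply: trace(b a^4 b a^-1) = trace(b a^4 b) * trace(a) - trace(b a^4 b a)   [inverse elimination on a] = x^4*y*z - x^5 - x^3*y^2 - x^3*z^2 - x^2*y*z + 5*x^3 + x*y^2 + 2*x*z^2 - y*z - 5*x
trace(a^-2 b a^4 b) = trace(b a^4 b a^-1) * trace(a) - trace(b a^4 b)   [inverse elimination on a] = x^5*y*z - x^6 - x^4*y^2 - x^4*z^2 - 2*x^3*y*z + 6*x^4 + 2*x^2*y^2 + 2*x^2*z^2 + x*y*z - 9*x^2 - y^2 + 2
apply: trace(a^3 b^-1 a^-2 b a) = trace(a^-2 b a^4) * trace(b) - trace(a^-2 b a^4 b)   [inverse elimination on b] = -x^5*y*z + x^6 + x^4*y^2 + x^4*z^2 + 2*x^3*y*z - 6*x^4 - 2*x^2*y^2 - 2*x^2*z^2 + 9*x^2 - 2
use: trace(b a b a b a) = trace(b a b a) * trace(b a) - trace(a b)   [split at a repeated b] = z^3 - 3*z
use: trace(b a b a b) = trace(b) * trace(a b a b) - trace(a b a)   [square of b] = y*z^2 - x*z - y
trace(a b a b a b a) = trace(a) * trace(b a b a b a) - trace(b a b a b)   [square of a] = x*z^3 - y*z^2 - 2*x*z + y
use: trace(a b a b a^3 b) = trace(a) * trace(a b a b a b a) - trace(a b a b a b)   [square of a] = x^2*z^3 - x*y*z^2 - 2*x^2*z - z^3 + x*y + 3*z
trace(b a b a^3 b^-1 a) = trace(a b a b a^3) * trace(b) - trace(a b a b a^3 b)   [inverse elimination on b] = x^3*y*z^2 - x^2*y^2*z - x^2*z^3 - x^3*y - x*y*z^2 + 2*x^2*z + y^2*z + z^3 + 2*x*y - 3*z
trace(b a b a^3 b^-1 a^-1) = trace(b a b a^3 b^-1) * trace(a) - trace(b a b a^3 b^-1 a)   [inverse elimination on a] = -x^3*y*z^2 + x^4*z + x^2*y^2*z + x^2*z^3 + x*y*z^2 - 4*x^2*z - y^2*z - z^3 - x*y + 3*z
trace(a^3 b^-1 a^-2 b a b) = trace(b a b a^3 b^-1 a^-1) * trace(a) - trace(b a b a^3 b^-1)   [inverse elimination on a] = -x^4*y*z^2 + x^5*z + x^3*y^2*z + x^3*z^3 + x^2*y*z^2 - 5*x^3*z - x*y^2*z - x*z^3 + 5*x*z - y
trace(b^-1 a^3 b^-1 a^-2 b a) = trace(a^3 b^-1 a^-2 b a) * trace(b) - trace(a^3 b^-1 a^-2 b a b)   [inverse elimination on b] = -x^5*y^2*z + x^6*y + x^4*y^3 + 2*x^4*y*z^2 - x^5*z + x^3*y^2*z - x^3*z^3 - 6*x^4*y - 2*x^2*y^3 - 3*x^2*y*z^2 + 5*x^3*z + x*y^2*z + x*z^3 + 9*x^2*y - 5*x*z - y

-x^5*y^2*z + x^6*y + x^4*y^3 + 2*x^4*y*z^2 - x^5*z + x^3*y^2*z - x^3*z^3 - 6*x^4*y - 2*x^2*y^3 - 3*x^2*y*z^2 + 5*x^3*z + x*y^2*z + x*z^3 + 9*x^2*y - 5*x*z - y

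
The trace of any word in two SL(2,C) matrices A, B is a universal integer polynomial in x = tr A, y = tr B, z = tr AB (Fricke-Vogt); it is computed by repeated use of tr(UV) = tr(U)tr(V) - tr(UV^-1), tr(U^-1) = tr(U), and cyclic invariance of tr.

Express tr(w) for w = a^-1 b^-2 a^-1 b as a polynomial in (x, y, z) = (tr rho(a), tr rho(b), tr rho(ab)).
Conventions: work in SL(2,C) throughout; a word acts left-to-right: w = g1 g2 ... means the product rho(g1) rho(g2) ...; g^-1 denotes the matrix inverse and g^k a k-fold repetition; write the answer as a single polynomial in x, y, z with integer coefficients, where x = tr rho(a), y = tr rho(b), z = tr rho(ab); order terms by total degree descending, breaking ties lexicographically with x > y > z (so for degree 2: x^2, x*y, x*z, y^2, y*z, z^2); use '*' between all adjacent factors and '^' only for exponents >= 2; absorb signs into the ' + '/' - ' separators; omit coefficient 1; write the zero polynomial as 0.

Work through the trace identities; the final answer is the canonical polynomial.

x*y^2*z - x^2*y - y^3 - y*z^2 + x*z + 3*y

trace(a^-1 b) = trace(b) * trace(a) - trace(b a) = x*y - z
and trace(a^-1 b a^-1) = trace(a^-1 b) * trace(a) - trace(a^-1 b a) = x^2*y - x*z - y
trace(b^2) = trace(b) * trace(b) - trace(1) = y^2 - 2
and trace(b^2 a) = trace(b) * trace(a b) - trace(a) = y*z - x
and trace(b a^-1 b) = trace(b^2) * trace(a) - trace(b^2 a) = x*y^2 - y*z - x
trace(b a b a) = trace(b a) * trace(b a) - trace(1) = z^2 - 2
and trace(b a^-1 b a) = trace(b a b) * trace(a) - trace(b a b a) = x*y*z - x^2 - z^2 + 2
trace(a^-1 b a^-1 b) = trace(b a^-1 b) * trace(a) - trace(b a^-1 b a) = x^2*y^2 - 2*x*y*z + z^2 - 2
next, trace(a^-1 b a^-1 b^-1) = trace(a^-1 b a^-1) * trace(b) - trace(a^-1 b a^-1 b) = x*y*z - y^2 - z^2 + 2
trace(a^-1 b^-2 a^-1 b) = trace(a^-1 b a^-1 b^-1) * trace(b) - trace(a^-1 b a^-1) = x*y^2*z - x^2*y - y^3 - y*z^2 + x*z + 3*y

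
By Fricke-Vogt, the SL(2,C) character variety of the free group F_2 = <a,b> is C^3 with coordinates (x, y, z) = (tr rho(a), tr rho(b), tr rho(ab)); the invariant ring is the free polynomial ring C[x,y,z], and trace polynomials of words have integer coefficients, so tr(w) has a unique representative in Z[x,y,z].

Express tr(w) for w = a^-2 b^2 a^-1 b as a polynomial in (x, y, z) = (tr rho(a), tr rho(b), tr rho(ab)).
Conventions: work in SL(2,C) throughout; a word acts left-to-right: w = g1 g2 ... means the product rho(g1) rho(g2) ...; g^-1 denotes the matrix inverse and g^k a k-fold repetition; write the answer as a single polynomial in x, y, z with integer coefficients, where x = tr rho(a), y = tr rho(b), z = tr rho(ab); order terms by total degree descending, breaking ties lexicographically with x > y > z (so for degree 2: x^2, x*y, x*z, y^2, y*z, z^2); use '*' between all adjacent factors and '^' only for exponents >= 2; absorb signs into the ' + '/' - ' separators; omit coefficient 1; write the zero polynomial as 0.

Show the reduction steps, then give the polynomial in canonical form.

x^3*y^3 - 2*x^2*y^2*z - x^3*y - x*y^3 + x*y*z^2 + x^2*z + y^2*z + x*y - z

so trace(b^2) = trace(b) * trace(b) - trace(1) = y^2 - 2
trace(b^3) = trace(b) * trace(b^2) - trace(b) = y^3 - 3*y
trace(a b^2) = trace(b) * trace(a b) - trace(a) = y*z - x
trace(b^3 a) = trace(b) * trace(a b^2) - trace(a b) = y^2*z - x*y - z
trace(b^3 a^-1) = trace(b^3) * trace(a) - trace(b^3 a) = x*y^3 - y^2*z - 2*x*y + z
so trace(b a^-2 b^2) = trace(b^3 a^-1) * trace(a) - trace(b^3) = x^2*y^3 - x*y^2*z - 2*x^2*y - y^3 + x*z + 3*y
so trace(a b a b) = trace(b a) * trace(b a) - trace(1)   [split at repeated b] = z^2 - 2
reduce: trace(a b a) = trace(a) * trace(b a) - trace(b) = x*z - y
trace(b^2 a b a) = trace(b) * trace(a b a b) - trace(a b a) = y*z^2 - x*z - y
so trace(b^2 a b a^-1) = trace(b^2 a b) * trace(a) - trace(b^2 a b a) = x*y^2*z - x^2*y - y*z^2 + y
trace(b a^-2 b^2 a) = trace(b^2 a b a^-1) * trace(a) - trace(b^2 a b) = x^2*y^2*z - x^3*y - x*y*z^2 - y^2*z + 2*x*y + z
so trace(a^-2 b^2 a^-1 b) = trace(b a^-2 b^2) * trace(a) - trace(b a^-2 b^2 a) = x^3*y^3 - 2*x^2*y^2*z - x^3*y - x*y^3 + x*y*z^2 + x^2*z + y^2*z + x*y - z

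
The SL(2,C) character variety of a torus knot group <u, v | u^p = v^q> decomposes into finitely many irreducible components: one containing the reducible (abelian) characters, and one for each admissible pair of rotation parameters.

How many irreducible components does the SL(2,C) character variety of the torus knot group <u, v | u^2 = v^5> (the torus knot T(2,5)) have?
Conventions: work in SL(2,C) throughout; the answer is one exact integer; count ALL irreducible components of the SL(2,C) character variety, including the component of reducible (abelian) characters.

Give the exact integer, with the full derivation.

Gamma = < u, v | u^2 = v^5 > (torus knot T(2,5)); the central element u^2 = v^5 acts as +I or -I in any irreducible SL(2,C) representation.
On an irreducible component, tr(u) is locked at 2*cos(pi*alpha/2) for some alpha in 1..1, and tr(v) at 2*cos(pi*beta/5) for some beta in 1..4.
Consistency of u^2 = (-1)^alpha I with v^5 = (-1)^beta I forces alpha = beta (mod 2).
count pairs: odd alpha (1 choices) x odd beta (2), plus even alpha (0) x even beta (2): 1*2 + 0*2 = 2.
That is 2 components of irreducible characters, and with the reducible (abelian) component the total is 3.

3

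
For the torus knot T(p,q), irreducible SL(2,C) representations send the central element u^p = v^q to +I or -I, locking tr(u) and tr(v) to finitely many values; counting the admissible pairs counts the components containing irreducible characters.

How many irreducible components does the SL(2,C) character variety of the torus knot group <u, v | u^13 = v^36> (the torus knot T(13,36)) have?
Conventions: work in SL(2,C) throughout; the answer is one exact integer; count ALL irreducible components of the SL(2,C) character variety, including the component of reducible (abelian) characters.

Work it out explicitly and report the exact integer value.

For T(13,36): irreducibility forces the central element u^13 = v^36 to one of +I, -I.
So on each irreducible component the traces are pinned: tr(u) = 2*cos(pi*alpha/13) with 1 <= alpha <= 12, tr(v) = 2*cos(pi*beta/36) with 1 <= beta <= 35.
Consistency of u^13 = (-1)^alpha I with v^36 = (-1)^beta I forces alpha = beta (mod 2).
Counting: 6 odd alphas x 18 odd betas + 6 even alphas x 17 even betas = 108 + 102 = 210.
That is 210 components of irreducible characters, and with the reducible (abelian) component the total is 211.

211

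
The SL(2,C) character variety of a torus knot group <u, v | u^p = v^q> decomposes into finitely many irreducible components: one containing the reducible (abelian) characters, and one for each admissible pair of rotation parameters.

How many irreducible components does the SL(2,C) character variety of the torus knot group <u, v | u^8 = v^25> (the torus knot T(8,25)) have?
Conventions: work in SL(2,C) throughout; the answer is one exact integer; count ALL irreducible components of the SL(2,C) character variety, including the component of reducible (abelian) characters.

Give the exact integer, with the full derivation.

For T(8,25): irreducibility forces the central element u^8 = v^25 to one of +I, -I.
So on each irreducible component the traces are pinned: tr(u) = 2*cos(pi*alpha/8) with 1 <= alpha <= 7, tr(v) = 2*cos(pi*beta/25) with 1 <= beta <= 24.
Consistency of u^8 = (-1)^alpha I with v^25 = (-1)^beta I forces alpha = beta (mod 2).
count pairs: odd alpha (4 choices) x odd beta (12), plus even alpha (3) x even beta (12): 4*12 + 3*12 = 84.
components with irreducible characters: 84; plus the single component of reducible (abelian) characters: total 85.

85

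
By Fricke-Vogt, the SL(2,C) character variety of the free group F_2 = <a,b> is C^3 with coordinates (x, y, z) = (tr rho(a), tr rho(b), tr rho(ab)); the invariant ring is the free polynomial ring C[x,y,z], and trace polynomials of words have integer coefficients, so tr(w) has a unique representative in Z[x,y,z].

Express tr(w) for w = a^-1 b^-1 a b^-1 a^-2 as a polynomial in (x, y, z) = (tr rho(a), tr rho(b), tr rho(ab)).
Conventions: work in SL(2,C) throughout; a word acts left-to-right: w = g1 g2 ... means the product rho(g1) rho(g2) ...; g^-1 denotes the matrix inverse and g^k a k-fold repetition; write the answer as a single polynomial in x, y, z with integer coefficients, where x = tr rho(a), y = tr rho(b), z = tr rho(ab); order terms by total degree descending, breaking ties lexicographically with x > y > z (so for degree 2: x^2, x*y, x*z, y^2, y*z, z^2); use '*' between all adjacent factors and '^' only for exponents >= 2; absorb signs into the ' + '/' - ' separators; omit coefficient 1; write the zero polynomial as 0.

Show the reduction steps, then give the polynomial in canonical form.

x^3*y*z - x^4 - x^2*y^2 - x^2*z^2 + 4*x^2 + z^2 - 2

tr(a^-1) = tr(a) = x
next, tr(a^-1 b) = tr(b)*tr(a) - tr(b a)   [inverse elimination on a] = x*y - z
next, tr(b^-1 a^-1) = tr(a^-1)*tr(b) - tr(a^-1 b)   [inverse elimination on b] = z
and tr(a^-2 b^-1) = tr(b^-1 a^-1)*tr(a) - tr(b^-1)   [inverse elimination on a] = x*z - y
next, tr(b a b) = tr(b)*tr(a b) - tr(a)   [square of b] = y*z - x
tr(b a b a) = tr(b a)*tr(b a) - tr(1)   [split at a repeated b] = z^2 - 2
tr(a^-1 b a b) = tr(b a b)*tr(a) - tr(b a b a)   [inverse elimination on a] = x*y*z - x^2 - z^2 + 2
and tr(a b a^-2 b) = tr(a^-1 b a b)*tr(a) - tr(a^-1 b a b a)   [inverse elimination on a] = x^2*y*z - x^3 - x*z^2 - y*z + 3*x
tr(a^-1 b^-1 a b a^-1) = tr(a b a^-2)*tr(b) - tr(a b a^-2 b)   [inverse elimination on b] = -x^2*y*z + x^3 + x*y^2 + x*z^2 - 3*x
tr(b^-1 a b a) = tr(a b a)*tr(b) - tr(a b a b)   [inverse elimination on b] = x*y*z - y^2 - z^2 + 2
next, tr(a^-1 b^-1 a b) = tr(b^-1 a b)*tr(a) - tr(b^-1 a b a)   [inverse elimination on a] = -x*y*z + x^2 + y^2 + z^2 - 2
tr(a^-3 b^-1 a b) = tr(a^-1 b^-1 a b a^-1)*tr(a) - tr(a^-1 b^-1 a b)   [inverse elimination on a] = -x^3*y*z + x^4 + x^2*y^2 + x^2*z^2 + x*y*z - 4*x^2 - y^2 - z^2 + 2
tr(a^-1 b^-1 a b^-1 a^-2) = tr(a^-3 b^-1 a)*tr(b) - tr(a^-3 b^-1 a b)   [inverse elimination on b] = x^3*y*z - x^4 - x^2*y^2 - x^2*z^2 + 4*x^2 + z^2 - 2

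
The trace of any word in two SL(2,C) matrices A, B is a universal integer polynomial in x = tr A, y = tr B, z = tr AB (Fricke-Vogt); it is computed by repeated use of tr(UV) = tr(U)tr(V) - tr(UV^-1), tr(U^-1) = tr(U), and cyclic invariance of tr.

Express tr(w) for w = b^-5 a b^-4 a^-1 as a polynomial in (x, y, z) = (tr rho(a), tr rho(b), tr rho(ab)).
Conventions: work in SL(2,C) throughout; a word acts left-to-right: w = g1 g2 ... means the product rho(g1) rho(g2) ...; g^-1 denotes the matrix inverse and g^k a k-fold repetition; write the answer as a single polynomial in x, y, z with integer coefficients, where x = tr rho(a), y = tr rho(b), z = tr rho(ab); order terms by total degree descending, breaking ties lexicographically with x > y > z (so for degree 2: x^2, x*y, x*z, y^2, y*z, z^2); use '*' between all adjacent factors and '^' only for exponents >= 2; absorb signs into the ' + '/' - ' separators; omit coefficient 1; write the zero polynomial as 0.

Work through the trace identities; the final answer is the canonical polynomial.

x*y^8*z - x^2*y^7 - y^7*z^2 - 5*x*y^6*z + 5*x^2*y^5 + 5*y^5*z^2 + 7*x*y^4*z - 7*x^2*y^3 - 7*y^3*z^2 - 2*x*y^2*z + 2*x^2*y + 2*y*z^2 + y

reduce: trace(b^-1 a) = trace(a) * trace(b) - trace(a b) = x*y - z
trace(b^-1 a b^-1) = trace(b^-1 a) * trace(b) - trace(b^-1 a b) = x*y^2 - y*z - x
trace(a b^-3) = trace(b^-1 a b^-1) * trace(b) - trace(b^-1 a) = x*y^3 - y^2*z - 2*x*y + z
so trace(b^-1 a b^-3) = trace(a b^-3) * trace(b) - trace(a b^-2) = x*y^4 - y^3*z - 3*x*y^2 + 2*y*z + x
trace(b^-5 a) = trace(b^-1 a b^-3) * trace(b) - trace(b^-1 a b^-2) = x*y^5 - y^4*z - 4*x*y^3 + 3*y^2*z + 3*x*y - z
trace(b^-1 a b^-5) = trace(b^-5 a) * trace(b) - trace(b^-5 a b) = x*y^6 - y^5*z - 5*x*y^4 + 4*y^3*z + 6*x*y^2 - 3*y*z - x
trace(b^-4 a b^-3) = trace(b^-1 a b^-5) * trace(b) - trace(b^-1 a b^-4) = x*y^7 - y^6*z - 6*x*y^5 + 5*y^4*z + 10*x*y^3 - 6*y^2*z - 4*x*y + z
trace(b^-5 a b^-3) = trace(b^-4 a b^-3) * trace(b) - trace(b^-4 a b^-2) = x*y^8 - y^7*z - 7*x*y^6 + 6*y^5*z + 15*x*y^4 - 10*y^3*z - 10*x*y^2 + 4*y*z + x
trace(a^2) = trace(a) * trace(a) - trace(1) = x^2 - 2
trace(a^2 b) = trace(a) * trace(b a) - trace(b) = x*z - y
trace(a b^-1 a) = trace(a^2) * trace(b) - trace(a^2 b) = x^2*y - x*z - y
trace(a b a b) = trace(b a) * trace(b a) - trace(1) = z^2 - 2
reduce: trace(a b^-1 a b) = trace(a b a) * trace(b) - trace(a b a b) = x*y*z - y^2 - z^2 + 2
trace(b^-1 a b^-1 a) = trace(a b^-1 a) * trace(b) - trace(a b^-1 a b) = x^2*y^2 - 2*x*y*z + z^2 - 2
trace(b^-2 a b^-1 a) = trace(b^-1 a b^-1 a) * trace(b) - trace(b^-1 a b^-1 a b) = x^2*y^3 - 2*x*y^2*z - x^2*y + y*z^2 + x*z - y
so trace(b^-1 a b^-1 a b^-2) = trace(b^-2 a b^-1 a) * trace(b) - trace(b^-2 a b^-1 a b) = x^2*y^4 - 2*x*y^3*z - 2*x^2*y^2 + y^2*z^2 + 3*x*y*z - y^2 - z^2 + 2
reduce: trace(a b^-4 a b^-1) = trace(b^-1 a b^-1 a b^-2) * trace(b) - trace(b^-1 a b^-1 a b^-1) = x^2*y^5 - 2*x*y^4*z - 3*x^2*y^3 + y^3*z^2 + 5*x*y^2*z + x^2*y - y^3 - 2*y*z^2 - x*z + 3*y
trace(b^-2 a^2) = trace(b^-1 a^2) * trace(b) - trace(b^-1 a^2 b) = x^2*y^2 - x*y*z - x^2 - y^2 + 2
trace(a^2 b^-3) = trace(b^-2 a^2) * trace(b) - trace(b^-2 a^2 b) = x^2*y^3 - x*y^2*z - 2*x^2*y - y^3 + x*z + 3*y
trace(a b^-4 a) = trace(a^2 b^-3) * trace(b) - trace(a^2 b^-2) = x^2*y^4 - x*y^3*z - 3*x^2*y^2 - y^4 + 2*x*y*z + x^2 + 4*y^2 - 2
trace(b^-1 a b^-4 a b^-1) = trace(a b^-4 a b^-1) * trace(b) - trace(a b^-4 a) = x^2*y^6 - 2*x*y^5*z - 4*x^2*y^4 + y^4*z^2 + 6*x*y^3*z + 4*x^2*y^2 - 2*y^2*z^2 - 3*x*y*z - x^2 - y^2 + 2
trace(a b^-3 a b^-4) = trace(b^-1 a b^-4 a b^-1) * trace(b) - trace(b^-1 a b^-4 a) = x^2*y^7 - 2*x*y^6*z - 5*x^2*y^5 + y^5*z^2 + 8*x*y^4*z + 7*x^2*y^3 - 3*y^3*z^2 - 8*x*y^2*z - 2*x^2*y + 2*y*z^2 + x*z - y
trace(b^-1 a b^-2 a b^-1) = trace(a b^-2 a b^-1) * trace(b) - trace(a b^-2 a) = x^2*y^4 - 2*x*y^3*z - 2*x^2*y^2 + y^2*z^2 + 2*x*y*z + x^2 - 2
trace(a b^-3 a b^-2) = trace(b^-1 a b^-2 a b^-1) * trace(b) - trace(b^-1 a b^-2 a) = x^2*y^5 - 2*x*y^4*z - 3*x^2*y^3 + y^3*z^2 + 4*x*y^2*z + 2*x^2*y - y*z^2 - x*z - y
trace(a b^-3 a b^-3) = trace(a b^-3 a b^-2) * trace(b) - trace(a b^-3 a b^-1) = x^2*y^6 - 2*x*y^5*z - 4*x^2*y^4 + y^4*z^2 + 6*x*y^3*z + 4*x^2*y^2 - 2*y^2*z^2 - 4*x*y*z + z^2 - 2
so trace(b^-5 a b^-3 a) = trace(a b^-3 a b^-4) * trace(b) - trace(a b^-3 a b^-3) = x^2*y^8 - 2*x*y^7*z - 6*x^2*y^6 + y^6*z^2 + 10*x*y^5*z + 11*x^2*y^4 - 4*y^4*z^2 - 14*x*y^3*z - 6*x^2*y^2 + 4*y^2*z^2 + 5*x*y*z - y^2 - z^2 + 2
trace(b^-1 a^-1 b^-5 a b^-2) = trace(b^-5 a b^-3) * trace(a) - trace(b^-5 a b^-3 a) = x*y^7*z - x^2*y^6 - y^6*z^2 - 4*x*y^5*z + 4*x^2*y^4 + 4*y^4*z^2 + 4*x*y^3*z - 4*x^2*y^2 - 4*y^2*z^2 - x*y*z + x^2 + y^2 + z^2 - 2
so trace(b^-1 a^-1 b^-2 a) = trace(b^-2 a b^-1) * trace(a) - trace(b^-2 a b^-1 a) = x*y^2*z - x^2*y - y*z^2 + y
trace(b^-2) = trace(b^-1) * trace(b) - trace(1) = y^2 - 2
trace(b^-2 a b^-2 a^-1) = trace(b^-1 a^-1 b^-2 a) * trace(b) - trace(b^-1 a^-1 b^-2 a b) = x*y^3*z - x^2*y^2 - y^2*z^2 + 2
trace(b^-1 a b^-2 a^-1) = trace(b^-1 a b^-2) * trace(a) - trace(b^-1 a b^-2 a) = x*y^2*z - x^2*y - y*z^2 + y
so trace(b^-3 a b^-2 a^-1) = trace(b^-2 a b^-2 a^-1) * trace(b) - trace(b^-2 a b^-2 a^-1 b) = x*y^4*z - x^2*y^3 - y^3*z^2 - x*y^2*z + x^2*y + y*z^2 + y
trace(b^-3 a b^-2 a^-1 b^-1) = trace(b^-3 a b^-2 a^-1) * trace(b) - trace(b^-3 a b^-2 a^-1 b) = x*y^5*z - x^2*y^4 - y^4*z^2 - 2*x*y^3*z + 2*x^2*y^2 + 2*y^2*z^2 + y^2 - 2
so trace(b^-1 a^-1 b^-5 a b^-1) = trace(b^-3 a b^-2 a^-1 b^-1) * trace(b) - trace(b^-3 a b^-2 a^-1) = x*y^6*z - x^2*y^5 - y^5*z^2 - 3*x*y^4*z + 3*x^2*y^3 + 3*y^3*z^2 + x*y^2*z - x^2*y + y^3 - y*z^2 - 3*y
trace(b^-5 a b^-4 a^-1) = trace(b^-1 a^-1 b^-5 a b^-2) * trace(b) - trace(b^-1 a^-1 b^-5 a b^-1) = x*y^8*z - x^2*y^7 - y^7*z^2 - 5*x*y^6*z + 5*x^2*y^5 + 5*y^5*z^2 + 7*x*y^4*z - 7*x^2*y^3 - 7*y^3*z^2 - 2*x*y^2*z + 2*x^2*y + 2*y*z^2 + y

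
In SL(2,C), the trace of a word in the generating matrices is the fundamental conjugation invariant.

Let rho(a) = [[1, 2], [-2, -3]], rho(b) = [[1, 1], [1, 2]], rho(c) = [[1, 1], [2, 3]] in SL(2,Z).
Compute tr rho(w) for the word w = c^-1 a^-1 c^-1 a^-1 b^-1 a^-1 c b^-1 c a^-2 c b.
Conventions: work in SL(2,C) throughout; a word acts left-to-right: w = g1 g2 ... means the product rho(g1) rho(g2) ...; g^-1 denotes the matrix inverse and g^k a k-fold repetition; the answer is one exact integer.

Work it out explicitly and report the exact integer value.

rho(c^-1) = [[3, -1], [-2, 1]]
... * rho(a^-1) = [[-3, -2], [2, 1]]  ->  [[-11, -7], [8, 5]]
... * rho(c^-1) = [[3, -1], [-2, 1]]  ->  [[-19, 4], [14, -3]]
... * rho(a^-1) = [[-3, -2], [2, 1]]  ->  [[65, 42], [-48, -31]]
... * rho(b^-1) = [[2, -1], [-1, 1]]  ->  [[88, -23], [-65, 17]]
... * rho(a^-1) = [[-3, -2], [2, 1]]  ->  [[-310, -199], [229, 147]]
... * rho(c) = [[1, 1], [2, 3]]  ->  [[-708, -907], [523, 670]]
... * rho(b^-1) = [[2, -1], [-1, 1]]  ->  [[-509, -199], [376, 147]]
... * rho(c) = [[1, 1], [2, 3]]  ->  [[-907, -1106], [670, 817]]
... * rho(a^-1) = [[-3, -2], [2, 1]]  ->  [[509, 708], [-376, -523]]
... * rho(a^-1) = [[-3, -2], [2, 1]]  ->  [[-111, -310], [82, 229]]
... * rho(c) = [[1, 1], [2, 3]]  ->  [[-731, -1041], [540, 769]]
... * rho(b) = [[1, 1], [1, 2]]  ->  [[-1772, -2813], [1309, 2078]]
tr = -1772 + 2078 = 306

306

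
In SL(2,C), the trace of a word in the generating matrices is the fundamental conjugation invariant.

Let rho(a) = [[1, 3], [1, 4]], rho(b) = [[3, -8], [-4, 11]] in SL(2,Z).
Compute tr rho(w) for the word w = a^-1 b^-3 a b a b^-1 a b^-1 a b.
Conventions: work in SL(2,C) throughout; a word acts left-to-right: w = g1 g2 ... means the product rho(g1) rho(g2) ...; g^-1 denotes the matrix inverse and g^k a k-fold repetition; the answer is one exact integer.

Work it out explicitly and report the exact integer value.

rho(a^-1) = [[4, -3], [-1, 1]]
... * rho(b^-1) = [[11, 8], [4, 3]]  ->  [[32, 23], [-7, -5]]
... * rho(b^-1) = [[11, 8], [4, 3]]  ->  [[444, 325], [-97, -71]]
... * rho(b^-1) = [[11, 8], [4, 3]]  ->  [[6184, 4527], [-1351, -989]]
... * rho(a) = [[1, 3], [1, 4]]  ->  [[10711, 36660], [-2340, -8009]]
... * rho(b) = [[3, -8], [-4, 11]]  ->  [[-114507, 317572], [25016, -69379]]
... * rho(a) = [[1, 3], [1, 4]]  ->  [[203065, 926767], [-44363, -202468]]
... * rho(b^-1) = [[11, 8], [4, 3]]  ->  [[5940783, 4404821], [-1297865, -962308]]
... * rho(a) = [[1, 3], [1, 4]]  ->  [[10345604, 35441633], [-2260173, -7742827]]
... * rho(b^-1) = [[11, 8], [4, 3]]  ->  [[255568176, 189089731], [-55833211, -41309865]]
... * rho(a) = [[1, 3], [1, 4]]  ->  [[444657907, 1523063452], [-97143076, -332739093]]
... * rho(b) = [[3, -8], [-4, 11]]  ->  [[-4758280087, 13196434716], [1039527144, -2882985415]]
tr = -4758280087 + -2882985415 = -7641265502

-7641265502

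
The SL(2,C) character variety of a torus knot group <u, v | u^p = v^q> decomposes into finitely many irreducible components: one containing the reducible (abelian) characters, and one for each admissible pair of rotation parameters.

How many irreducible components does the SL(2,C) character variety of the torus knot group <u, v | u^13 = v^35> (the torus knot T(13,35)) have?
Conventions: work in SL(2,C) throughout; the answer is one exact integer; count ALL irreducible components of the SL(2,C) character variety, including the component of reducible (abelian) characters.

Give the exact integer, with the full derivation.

Gamma = < u, v | u^13 = v^35 > (torus knot T(13,35)); the central element u^13 = v^35 acts as +I or -I in any irreducible SL(2,C) representation.
This locks tr(u) to 2*cos(pi*alpha/13), alpha in 1..12, and tr(v) to 2*cos(pi*beta/35), beta in 1..34, on each component of irreducible characters.
The two central values (-1)^alpha I and (-1)^beta I must be the same matrix, so alpha and beta share a parity.
count pairs: odd alpha (6 choices) x odd beta (17), plus even alpha (6) x even beta (17): 6*17 + 6*17 = 204.
components with irreducible characters: 204; plus the single component of reducible (abelian) characters: total 205.

205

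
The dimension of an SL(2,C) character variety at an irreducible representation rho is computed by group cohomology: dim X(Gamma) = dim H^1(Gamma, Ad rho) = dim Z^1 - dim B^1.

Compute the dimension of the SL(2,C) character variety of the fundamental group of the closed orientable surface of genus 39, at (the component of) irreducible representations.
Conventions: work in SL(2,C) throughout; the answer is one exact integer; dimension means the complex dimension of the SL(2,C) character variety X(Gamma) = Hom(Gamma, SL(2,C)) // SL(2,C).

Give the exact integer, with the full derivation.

The genus-39 surface group: 2g = 78 generators, one relator prod [a_i, b_i].
A cocycle assigns one sl_2 vector per generator subject to the relator condition d_2(z) = 0: dim of the unconstrained space is 3*2g = 234.
H^2 = coker(d_2) is dual to H^0 = 0 at irreducible rho (Poincare duality), so d_2 is onto: dim Z^1 = 231.
dim B^1 = 3 (coboundaries, injective at irreducible rho).
dim X = dim H^1 = 231 - 3 = 228.

228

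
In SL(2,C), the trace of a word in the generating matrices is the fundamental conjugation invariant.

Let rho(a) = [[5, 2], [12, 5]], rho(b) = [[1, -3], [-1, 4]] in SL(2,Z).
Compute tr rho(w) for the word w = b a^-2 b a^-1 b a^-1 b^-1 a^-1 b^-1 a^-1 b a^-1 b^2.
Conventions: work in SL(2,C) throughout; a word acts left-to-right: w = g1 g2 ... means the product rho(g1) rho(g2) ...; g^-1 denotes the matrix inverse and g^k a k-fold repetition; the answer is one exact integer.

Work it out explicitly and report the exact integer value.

rho(b) = [[1, -3], [-1, 4]]
... * rho(a^-1) = [[5, -2], [-12, 5]]  ->  [[41, -17], [-53, 22]]
... * rho(a^-1) = [[5, -2], [-12, 5]]  ->  [[409, -167], [-529, 216]]
... * rho(b) = [[1, -3], [-1, 4]]  ->  [[576, -1895], [-745, 2451]]
... * rho(a^-1) = [[5, -2], [-12, 5]]  ->  [[25620, -10627], [-33137, 13745]]
... * rho(b) = [[1, -3], [-1, 4]]  ->  [[36247, -119368], [-46882, 154391]]
... * rho(a^-1) = [[5, -2], [-12, 5]]  ->  [[1613651, -669334], [-2087102, 865719]]
... * rho(b^-1) = [[4, 3], [1, 1]]  ->  [[5785270, 4171619], [-7482689, -5395587]]
... * rho(a^-1) = [[5, -2], [-12, 5]]  ->  [[-21133078, 9287555], [27333599, -12012557]]
... * rho(b^-1) = [[4, 3], [1, 1]]  ->  [[-75244757, -54111679], [97321839, 69988240]]
... * rho(a^-1) = [[5, -2], [-12, 5]]  ->  [[273116363, -120068881], [-353249685, 155297522]]
... * rho(b) = [[1, -3], [-1, 4]]  ->  [[393185244, -1299624613], [-508547207, 1680939143]]
... * rho(a^-1) = [[5, -2], [-12, 5]]  ->  [[17561421576, -7284493553], [-22714005751, 9421790129]]
... * rho(b) = [[1, -3], [-1, 4]]  ->  [[24845915129, -81822238940], [-32135795880, 105829177769]]
... * rho(b) = [[1, -3], [-1, 4]]  ->  [[106668154069, -401826701147], [-137964973649, 519724098716]]
tr = 106668154069 + 519724098716 = 626392252785

626392252785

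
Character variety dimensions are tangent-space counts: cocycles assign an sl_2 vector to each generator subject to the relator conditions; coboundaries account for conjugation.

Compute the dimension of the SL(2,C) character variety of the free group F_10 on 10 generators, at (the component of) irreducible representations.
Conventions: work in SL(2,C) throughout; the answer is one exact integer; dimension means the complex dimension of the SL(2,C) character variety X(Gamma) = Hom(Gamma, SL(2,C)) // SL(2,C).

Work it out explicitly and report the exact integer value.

Gamma = F_10 has 10 generators and no relators.
Z^1(Gamma, Ad rho) = (sl_2)^10: a cocycle is a free choice of one sl_2 vector per generator, so dim Z^1 = 3*10 = 30.
Irreducibility makes the coboundary map sl_2 -> Z^1 injective (trivial centralizer), so dim B^1 = 3.
Therefore dim X = 30 - 3 = 27.

27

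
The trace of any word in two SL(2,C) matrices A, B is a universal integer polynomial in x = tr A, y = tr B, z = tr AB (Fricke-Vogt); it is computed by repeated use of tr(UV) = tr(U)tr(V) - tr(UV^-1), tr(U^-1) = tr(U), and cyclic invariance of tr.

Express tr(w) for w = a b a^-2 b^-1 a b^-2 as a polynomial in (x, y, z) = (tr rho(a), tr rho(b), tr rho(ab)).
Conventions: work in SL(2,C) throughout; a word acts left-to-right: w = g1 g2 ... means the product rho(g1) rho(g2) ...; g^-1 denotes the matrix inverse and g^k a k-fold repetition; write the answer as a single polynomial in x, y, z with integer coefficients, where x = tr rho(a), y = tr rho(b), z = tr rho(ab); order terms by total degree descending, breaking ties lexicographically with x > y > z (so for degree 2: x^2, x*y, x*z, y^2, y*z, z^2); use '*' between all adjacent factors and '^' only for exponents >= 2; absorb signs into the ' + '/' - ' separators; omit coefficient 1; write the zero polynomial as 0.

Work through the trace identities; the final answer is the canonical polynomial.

tr(a b a) = tr(a) tr(b a) - tr(b)   [square of a] = x*z - y
tr(a b a b) = tr(b a) tr(b a) - tr(1)   [split at a repeated b] = z^2 - 2
tr(b^-1 a b a) = tr(a b a) tr(b) - tr(a b a b)   [inverse elimination on b] = x*y*z - y^2 - z^2 + 2
tr(b^-1 a b a^-1) = tr(b^-1 a b) tr(a) - tr(b^-1 a b a)   [inverse elimination on a] = -x*y*z + x^2 + y^2 + z^2 - 2
tr(b^2 a) = tr(b) tr(a b) - tr(a)   [square of b] = y*z - x
tr(b^2) = tr(b) tr(b) - tr(1)   [square of b] = y^2 - 2
tr(a b^2 a) = tr(a) tr(b^2 a) - tr(b^2)   [square of a] = x*y*z - x^2 - y^2 + 2
tr(a b^2 a b) = tr(b) tr(a b a b) - tr(a b a)   [square of b] = y*z^2 - x*z - y
tr(b a b^-1 a b) = tr(a b^2 a) tr(b) - tr(a b^2 a b)   [inverse elimination on b] = x*y^2*z - x^2*y - y^3 - y*z^2 + x*z + 3*y
tr(a b a b a) = tr(a) tr(b a b a) - tr(b a b)   [square of a] = x*z^2 - y*z - x
tr(a b a b a b) = tr(a b a b) tr(a b) - tr(b a)   [split at a repeated a] = z^3 - 3*z
tr(b a b^-1 a b a) = tr(a b a b a) tr(b) - tr(a b a b a b)   [inverse elimination on b] = x*y*z^2 - y^2*z - z^3 - x*y + 3*z
tr(a^-1 b a b^-1 a b) = tr(b a b^-1 a b) tr(a) - tr(b a b^-1 a b a)   [inverse elimination on a] = x^2*y^2*z - x^3*y - x*y^3 - 2*x*y*z^2 + x^2*z + y^2*z + z^3 + 4*x*y - 3*z
tr(a b^-1 a b a^-2 b) = tr(a^-1 b a b^-1 a b) tr(a) - tr(a^-1 b a b^-1 a b a)   [inverse elimination on a] = x^3*y^2*z - x^4*y - x^2*y^3 - 2*x^2*y*z^2 + x^3*z + x*z^3 + 5*x^2*y + y^3 + y*z^2 - 4*x*z - 3*y
tr(b^-1 a b a^-2 b^-1 a) = tr(a b^-1 a b a^-2) tr(b) - tr(a b^-1 a b a^-2 b)   [inverse elimination on b] = -x^3*y^2*z + x^4*y + x^2*y^3 + 2*x^2*y*z^2 - x^3*z - x*y^2*z - x*z^3 - 4*x^2*y + 4*x*z + y
tr(a^2) = tr(a) tr(a) - tr(1)   [square of a] = x^2 - 2
tr(a^2 b a) = tr(a) tr(b a^2) - tr(b a)   [square of a] = x^2*z - x*y - z
tr(b^-1 a^2 b a) = tr(a^2 b a) tr(b) - tr(a^2 b a b)   [inverse elimination on b] = x^2*y*z - x*y^2 - x*z^2 + x
tr(a^-1 b^-1 a^2 b) = tr(b^-1 a^2 b) tr(a) - tr(b^-1 a^2 b a)   [inverse elimination on a] = -x^2*y*z + x^3 + x*y^2 + x*z^2 - 3*x
tr(a b a^-2 b^-1 a) = tr(a^-1 b^-1 a^2 b) tr(a) - tr(a^-1 b^-1 a^2 b a)   [inverse elimination on a] = -x^3*y*z + x^4 + x^2*y^2 + x^2*z^2 - 4*x^2 + 2
tr(a b a^-2 b^-1 a b^-2) = tr(b^-1 a b a^-2 b^-1 a) tr(b) - tr(b^-1 a b a^-2 b^-1 a b)   [inverse elimination on b] = -x^3*y^3*z + x^4*y^2 + x^2*y^4 + 2*x^2*y^2*z^2 - x*y^3*z - x*y*z^3 - x^4 - 5*x^2*y^2 - x^2*z^2 + 4*x*y*z + 4*x^2 + y^2 - 2

-x^3*y^3*z + x^4*y^2 + x^2*y^4 + 2*x^2*y^2*z^2 - x*y^3*z - x*y*z^3 - x^4 - 5*x^2*y^2 - x^2*z^2 + 4*x*y*z + 4*x^2 + y^2 - 2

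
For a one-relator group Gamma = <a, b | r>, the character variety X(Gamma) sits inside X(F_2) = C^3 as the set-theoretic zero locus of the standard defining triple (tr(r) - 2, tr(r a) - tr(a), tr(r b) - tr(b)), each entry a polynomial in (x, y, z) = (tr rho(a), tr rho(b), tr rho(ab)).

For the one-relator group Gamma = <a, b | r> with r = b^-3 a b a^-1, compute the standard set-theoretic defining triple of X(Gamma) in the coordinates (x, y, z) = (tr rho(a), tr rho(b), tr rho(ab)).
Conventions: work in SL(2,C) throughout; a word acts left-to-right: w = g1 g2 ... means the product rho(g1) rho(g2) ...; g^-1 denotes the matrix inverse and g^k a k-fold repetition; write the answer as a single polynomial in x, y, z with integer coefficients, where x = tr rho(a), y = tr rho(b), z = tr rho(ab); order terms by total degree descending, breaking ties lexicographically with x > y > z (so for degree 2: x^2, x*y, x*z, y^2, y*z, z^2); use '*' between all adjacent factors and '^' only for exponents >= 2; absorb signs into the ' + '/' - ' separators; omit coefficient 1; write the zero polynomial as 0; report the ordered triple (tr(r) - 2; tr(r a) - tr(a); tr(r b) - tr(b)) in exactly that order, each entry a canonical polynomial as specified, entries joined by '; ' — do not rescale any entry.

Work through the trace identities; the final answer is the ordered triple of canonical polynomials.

tr(b^-1 a) = tr(a)*tr(b) - tr(a b) = x*y - z
reduce: tr(b^-2 a) = tr(b^-1 a)*tr(b) - tr(b^-1 a b) = x*y^2 - y*z - x
tr(a b a) = tr(a)*tr(b a) - tr(b) = x*z - y
tr(a b a b) = tr(b a)*tr(b a) - tr(1) = z^2 - 2
so tr(b^-1 a b a) = tr(a b a)*tr(b) - tr(a b a b) = x*y*z - y^2 - z^2 + 2
tr(a b a b^-2) = tr(b^-1 a b a)*tr(b) - tr(b^-1 a b a b) = x*y^2*z - y^3 - y*z^2 - x*z + 3*y
tr(b^-3 a b a) = tr(a b a b^-2)*tr(b) - tr(a b a b^-1) = x*y^3*z - y^4 - y^2*z^2 - 2*x*y*z + 4*y^2 + z^2 - 2
tr(b^-3 a b a^-1) = tr(b^-3 a b)*tr(a) - tr(b^-3 a b a) = -x*y^3*z + x^2*y^2 + y^4 + y^2*z^2 + x*y*z - x^2 - 4*y^2 - z^2 + 2
so tr(b^-1 a b a^-1) = tr(b^-1 a b)*tr(a) - tr(b^-1 a b a)  (eliminate a^-1) = -x*y*z + x^2 + y^2 + z^2 - 2
tr(b^-2 a b a^-1) = tr(b^-1 a b a^-1)*tr(b) - tr(b^-1 a b a^-1 b)  (eliminate b^-1) = -x*y^2*z + x^2*y + y^3 + y*z^2 - 3*y
assemble the triple (tr(r) - 2; tr(r a) - x; tr(r b) - y)

-x*y^3*z + x^2*y^2 + y^4 + y^2*z^2 + x*y*z - x^2 - 4*y^2 - z^2; x*y^2 - y*z - 2*x; -x*y^2*z + x^2*y + y^3 + y*z^2 - 4*y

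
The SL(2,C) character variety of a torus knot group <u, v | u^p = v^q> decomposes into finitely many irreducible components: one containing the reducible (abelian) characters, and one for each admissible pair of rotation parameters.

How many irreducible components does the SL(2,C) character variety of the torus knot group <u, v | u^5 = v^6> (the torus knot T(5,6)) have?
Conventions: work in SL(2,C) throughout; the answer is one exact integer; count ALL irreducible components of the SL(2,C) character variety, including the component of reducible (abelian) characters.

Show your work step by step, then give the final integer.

Gamma = < u, v | u^5 = v^6 > (torus knot T(5,6)); the central element u^5 = v^6 acts as +I or -I in any irreducible SL(2,C) representation.
This locks tr(u) to 2*cos(pi*alpha/5), alpha in 1..4, and tr(v) to 2*cos(pi*beta/6), beta in 1..5, on each component of irreducible characters.
Consistency of u^5 = (-1)^alpha I with v^6 = (-1)^beta I forces alpha = beta (mod 2).
Counting: 2 odd alphas x 3 odd betas + 2 even alphas x 2 even betas = 6 + 4 = 10.
components with irreducible characters: 10; plus the single component of reducible (abelian) characters: total 11.

11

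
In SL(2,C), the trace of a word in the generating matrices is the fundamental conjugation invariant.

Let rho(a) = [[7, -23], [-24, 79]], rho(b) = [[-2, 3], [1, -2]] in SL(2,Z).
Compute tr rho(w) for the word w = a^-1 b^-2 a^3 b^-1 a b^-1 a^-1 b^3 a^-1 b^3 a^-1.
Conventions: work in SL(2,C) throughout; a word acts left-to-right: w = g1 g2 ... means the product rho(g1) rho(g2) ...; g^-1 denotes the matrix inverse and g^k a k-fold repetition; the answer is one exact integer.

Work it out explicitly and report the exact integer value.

1692927256231903589

rho(a^-1) = [[79, 23], [24, 7]]
... * rho(b^-1) = [[-2, -3], [-1, -2]]  ->  [[-181, -283], [-55, -86]]
... * rho(b^-1) = [[-2, -3], [-1, -2]]  ->  [[645, 1109], [196, 337]]
... * rho(a) = [[7, -23], [-24, 79]]  ->  [[-22101, 72776], [-6716, 22115]]
... * rho(a) = [[7, -23], [-24, 79]]  ->  [[-1901331, 6257627], [-577772, 1901553]]
... * rho(a) = [[7, -23], [-24, 79]]  ->  [[-163492365, 538083146], [-49681676, 163511443]]
... * rho(b^-1) = [[-2, -3], [-1, -2]]  ->  [[-211098416, -585689197], [-64148091, -177977858]]
... * rho(a) = [[7, -23], [-24, 79]]  ->  [[12578851816, -41414182995], [3822431955, -12584844689]]
... * rho(b^-1) = [[-2, -3], [-1, -2]]  ->  [[16256479363, 45091810542], [4939980779, 13702393513]]
... * rho(a^-1) = [[79, 23], [24, 7]]  ->  [[2366465322685, 689541699143], [719115925853, 209536312508]]
... * rho(b) = [[-2, 3], [1, -2]]  ->  [[-4043388946227, 5720312569769], [-1228695539198, 1738275152543]]
... * rho(b) = [[-2, 3], [1, -2]]  ->  [[13807090462223, -23570791978219], [4195666230939, -7162636922680]]
... * rho(b) = [[-2, 3], [1, -2]]  ->  [[-51184972902665, 88562855343107], [-15553969384558, 26912272538177]]
... * rho(a^-1) = [[79, 23], [24, 7]]  ->  [[-1918104331075967, -557314389359546], [-582869040463834, -169355388077595]]
... * rho(b) = [[-2, 3], [1, -2]]  ->  [[3278894272792388, -4639684214508809], [996382692850073, -1409896345236312]]
... * rho(b) = [[-2, 3], [1, -2]]  ->  [[-11197472760093585, 19116051247394782], [-3402661730936458, 5808940769022843]]
... * rho(b) = [[-2, 3], [1, -2]]  ->  [[41510996767581952, -71824520775070319], [12614264230895759, -21825866730855060]]
... * rho(a^-1) = [[79, 23], [24, 7]]  ->  [[1555580246037286552, 451981280228892663], [472706072700243521, 137347010194617037]]
tr = 1555580246037286552 + 137347010194617037 = 1692927256231903589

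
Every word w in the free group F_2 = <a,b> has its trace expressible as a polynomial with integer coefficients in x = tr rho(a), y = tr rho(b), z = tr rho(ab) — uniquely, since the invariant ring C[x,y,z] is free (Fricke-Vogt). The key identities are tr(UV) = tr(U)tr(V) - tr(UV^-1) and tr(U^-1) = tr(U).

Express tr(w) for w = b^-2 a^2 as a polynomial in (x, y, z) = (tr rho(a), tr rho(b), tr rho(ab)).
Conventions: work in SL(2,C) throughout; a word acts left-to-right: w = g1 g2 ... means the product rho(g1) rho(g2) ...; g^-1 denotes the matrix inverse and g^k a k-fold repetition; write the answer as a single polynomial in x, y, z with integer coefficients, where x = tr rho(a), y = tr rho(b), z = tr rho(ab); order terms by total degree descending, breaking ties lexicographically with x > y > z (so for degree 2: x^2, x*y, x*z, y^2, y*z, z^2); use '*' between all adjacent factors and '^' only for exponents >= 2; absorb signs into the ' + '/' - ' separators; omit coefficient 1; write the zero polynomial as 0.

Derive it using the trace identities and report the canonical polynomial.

x^2*y^2 - x*y*z - x^2 - y^2 + 2

tr(a^2) = tr(a) tr(a) - tr(1)  (reduce the a square) = x^2 - 2
tr(a^2 b) = tr(a) tr(b a) - tr(b)  (reduce the a square) = x*z - y
tr(a^2 b^-1) = tr(a^2) tr(b) - tr(a^2 b)  (eliminate b^-1) = x^2*y - x*z - y
tr(b^-2 a^2) = tr(a^2 b^-1) tr(b) - tr(a^2)  (eliminate b^-1) = x^2*y^2 - x*y*z - x^2 - y^2 + 2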